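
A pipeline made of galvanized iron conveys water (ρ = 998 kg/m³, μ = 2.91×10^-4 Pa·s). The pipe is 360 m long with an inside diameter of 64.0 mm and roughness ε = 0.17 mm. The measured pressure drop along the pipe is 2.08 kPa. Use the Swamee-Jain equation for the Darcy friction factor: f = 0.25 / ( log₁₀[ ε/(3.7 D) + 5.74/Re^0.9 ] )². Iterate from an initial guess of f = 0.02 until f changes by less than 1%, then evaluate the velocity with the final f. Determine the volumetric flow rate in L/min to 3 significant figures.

Rearranging Darcy-Weisbach: V = √(2·ΔP·D/(f·L·ρ)). With ε/D = 0.00017/0.064 = 0.00266, iterate starting from f = 0.02:
  f = 0.02 → V = √(2·2080·0.064/(0.02·360·998)) = 0.1925 m/s; Re = ρVD/μ = 4.225e+04; f → 0.02865
  f = 0.02865 → V = 0.1608 m/s; Re = 3.53e+04; f → 0.02917
  f = 0.02917 → V = 0.1594 m/s; Re = 3.499e+04; f → 0.0292
Converged (Δf/f < 1%). With the final f = 0.0292: V = √(2·2080·0.064/(0.0292·360·998)) = 0.1593 m/s.
Q = V·A = 0.1593·(π/4·0.064²) = 0.0005125 m³/s = 30.8 L/min.

Q ≈ 30.8 L/min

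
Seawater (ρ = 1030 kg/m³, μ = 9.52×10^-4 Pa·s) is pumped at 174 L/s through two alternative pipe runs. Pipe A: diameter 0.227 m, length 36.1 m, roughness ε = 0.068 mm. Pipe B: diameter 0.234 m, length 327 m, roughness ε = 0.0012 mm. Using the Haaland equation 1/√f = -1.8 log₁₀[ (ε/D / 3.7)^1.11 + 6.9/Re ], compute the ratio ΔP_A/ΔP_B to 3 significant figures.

ΔP_A/ΔP_B ≈ 0.172

Pipe A: V = Q/A = 0.174/0.04047 = 4.299 m/s; Re = 1.056e+06; ε/D = 0.0003; Haaland → f = 0.01557; ΔP_A = f(L/D)(ρV²/2) = 2.357e+04 Pa.
Pipe B: V = Q/A = 0.174/0.04301 = 4.046 m/s; Re = 1.024e+06; ε/D = 5.13e-06; Haaland → f = 0.01163; ΔP_B = f(L/D)(ρV²/2) = 1.37e+05 Pa.
ΔP_A/ΔP_B = 2.357e+04/1.37e+05 = 0.172.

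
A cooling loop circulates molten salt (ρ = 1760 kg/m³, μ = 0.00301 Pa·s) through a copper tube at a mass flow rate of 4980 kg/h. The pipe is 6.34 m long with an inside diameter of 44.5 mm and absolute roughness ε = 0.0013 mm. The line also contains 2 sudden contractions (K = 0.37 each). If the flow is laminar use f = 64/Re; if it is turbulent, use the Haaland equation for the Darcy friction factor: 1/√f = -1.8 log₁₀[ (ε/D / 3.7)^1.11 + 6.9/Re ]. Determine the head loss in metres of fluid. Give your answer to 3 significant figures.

h_f ≈ 0.0629 m

ṁ = 4980 kg/h = 4980/3600 = 1.383 kg/s.
A = πD²/4 = π(0.0445)²/4 = 0.001555 m²; mean velocity V = ṁ/(ρA) = 1.383/(1760 · 0.001555) = 0.5054 m/s.
Reynolds number Re = ρVD/μ = 1760 · 0.5054 · 0.0445 / 0.00301 = 1.315e+04.
Re > 4000 → turbulent. Relative roughness ε/D = 1.3e-06/0.0445 = 2.92e-05. Haaland: 1/√f = -1.8 log₁₀[(2.92e-05/3.7)^1.11 + 6.9/1.315e+04] = -1.8 log₁₀[2.17e-06 + 0.000525] = 5.901, so f = 0.02872.
Total minor-loss coefficient ΣK = 2·0.37 = 0.74.
ΔP = [f·L/D + ΣK]·(ρV²/2) = [0.02872·6.34/0.0445 + 0.74]·(1760·0.5054²/2) = [4.092 + 0.74]·224.7 = 1086 Pa.
Head loss h_f = ΔP/(ρg) = 1086/(1760·9.81) = 0.0629 m.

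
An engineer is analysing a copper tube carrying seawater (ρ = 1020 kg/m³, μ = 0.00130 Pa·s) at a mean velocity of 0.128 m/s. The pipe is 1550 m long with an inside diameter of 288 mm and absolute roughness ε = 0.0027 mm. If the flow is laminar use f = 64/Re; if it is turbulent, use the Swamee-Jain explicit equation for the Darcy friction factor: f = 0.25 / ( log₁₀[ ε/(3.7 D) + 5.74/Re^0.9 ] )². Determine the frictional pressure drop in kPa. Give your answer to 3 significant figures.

ΔP ≈ 1.06 kPa

Reynolds number Re = ρVD/μ = 1020 · 0.128 · 0.288 / 0.0013 = 2.892e+04.
Re > 4000 → turbulent. Relative roughness ε/D = 2.7e-06/0.288 = 9.38e-06. Swamee-Jain: f = 0.25/(log₁₀[9.38e-06/3.7 + 5.74/2.892e+04^0.9])² = 0.25/(log₁₀[2.53e-06 + 0.000554])² = 0.25/(-3.254)² = 0.02361.
Darcy-Weisbach: ΔP = f(L/D)(ρV²/2) = 0.02361·(1550/0.288)·(1020·0.128²/2) = 0.02361·5382·8.356 = 1062 Pa.
ΔP = 1062 Pa = 1.06 kPa.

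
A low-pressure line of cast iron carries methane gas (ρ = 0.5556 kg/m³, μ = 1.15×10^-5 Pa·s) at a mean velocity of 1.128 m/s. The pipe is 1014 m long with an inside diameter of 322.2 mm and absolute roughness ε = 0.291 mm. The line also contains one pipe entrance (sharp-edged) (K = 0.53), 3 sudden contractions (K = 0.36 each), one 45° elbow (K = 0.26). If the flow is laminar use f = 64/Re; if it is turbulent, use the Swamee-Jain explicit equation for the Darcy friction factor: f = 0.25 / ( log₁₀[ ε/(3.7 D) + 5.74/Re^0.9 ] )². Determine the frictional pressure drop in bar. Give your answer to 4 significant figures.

Reynolds number Re = ρVD/μ = 0.5556 · 1.128 · 0.3222 / 1.15e-05 = 1.756e+04.
Re > 4000 → turbulent. Relative roughness ε/D = 0.000291/0.3222 = 0.000903. Swamee-Jain: f = 0.25/(log₁₀[0.000903/3.7 + 5.74/1.756e+04^0.9])² = 0.25/(log₁₀[0.000244 + 0.000869])² = 0.25/(-2.954)² = 0.02866.
Total minor-loss coefficient ΣK = 1·0.53 + 3·0.36 + 1·0.26 = 1.87.
ΔP = [f·L/D + ΣK]·(ρV²/2) = [0.02866·1014/0.3222 + 1.87]·(0.5556·1.128²/2) = [90.19 + 1.87]·0.3535 = 32.54 Pa.
ΔP = 32.54 Pa = 3.254×10^-4 bar.

ΔP ≈ 3.254×10^-4 bar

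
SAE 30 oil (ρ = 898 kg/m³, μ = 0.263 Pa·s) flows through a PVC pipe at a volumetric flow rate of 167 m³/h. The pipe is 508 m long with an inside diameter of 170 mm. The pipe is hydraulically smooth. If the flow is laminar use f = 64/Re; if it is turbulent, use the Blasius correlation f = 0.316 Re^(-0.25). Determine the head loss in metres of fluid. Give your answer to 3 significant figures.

h_f ≈ 34.3 m

Q = 167 m³/h = 167/3600 = 0.04639 m³/s.
Cross-sectional area A = πD²/4 = π(0.17)²/4 = 0.0227 m²; mean velocity V = Q/A = 0.04639/0.0227 = 2.044 m/s.
Reynolds number Re = ρVD/μ = 898 · 2.044 · 0.17 / 0.263 = 1186.
Re < 2300 → laminar flow, so f = 64/Re = 64/1186 = 0.05395 (the turbulent correlation is not needed).
Darcy-Weisbach: ΔP = f(L/D)(ρV²/2) = 0.05395·(508/0.17)·(898·2.044²/2) = 0.05395·2988·1875 = 3.023e+05 Pa.
Head loss h_f = ΔP/(ρg) = 3.023e+05/(898·9.81) = 34.3 m.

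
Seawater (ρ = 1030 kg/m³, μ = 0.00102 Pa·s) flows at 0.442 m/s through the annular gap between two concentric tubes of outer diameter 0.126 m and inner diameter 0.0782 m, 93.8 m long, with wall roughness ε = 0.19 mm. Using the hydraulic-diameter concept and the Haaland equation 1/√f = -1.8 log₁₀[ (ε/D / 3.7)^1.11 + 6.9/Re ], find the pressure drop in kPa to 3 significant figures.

Hydraulic diameter D_h = 4A/P = D_o - D_i = 0.126 - 0.0782 = 0.0478 m.
Re = ρVD_h/μ = 1030·0.442·0.0478/0.00102 = 2.133e+04.
ε/D_h = 0.00019/0.0478 = 0.00397; Haaland gives 1/√f = -1.8 log₁₀[0.000506+0.000323] = 5.546, so f = 0.03251.
ΔP = f(L/D_h)(ρV²/2) = 0.03251·93.8/0.0478·100.6 = 6420 Pa.
ΔP = 6.42 kPa.

ΔP ≈ 6.42 kPa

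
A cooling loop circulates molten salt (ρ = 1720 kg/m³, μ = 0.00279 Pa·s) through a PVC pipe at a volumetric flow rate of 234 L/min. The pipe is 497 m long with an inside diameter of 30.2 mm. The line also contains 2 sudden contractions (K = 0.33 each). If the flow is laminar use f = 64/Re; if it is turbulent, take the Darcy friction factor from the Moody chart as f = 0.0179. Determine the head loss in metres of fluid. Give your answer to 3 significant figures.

h_f ≈ 446 m

Q = 234 L/min = 234/60000 = 0.0039 m³/s.
Cross-sectional area A = πD²/4 = π(0.0302)²/4 = 0.0007163 m²; mean velocity V = Q/A = 0.0039/0.0007163 = 5.445 m/s.
Reynolds number Re = ρVD/μ = 1720 · 5.445 · 0.0302 / 0.00279 = 1.014e+05.
Re > 4000 → turbulent; use the Moody-chart value f = 0.0179.
Total minor-loss coefficient ΣK = 2·0.33 = 0.66.
ΔP = [f·L/D + ΣK]·(ρV²/2) = [0.0179·497/0.0302 + 0.66]·(1720·5.445²/2) = [294.6 + 0.66]·2.549e+04 = 7.527e+06 Pa.
Head loss h_f = ΔP/(ρg) = 7.527e+06/(1720·9.81) = 446 m.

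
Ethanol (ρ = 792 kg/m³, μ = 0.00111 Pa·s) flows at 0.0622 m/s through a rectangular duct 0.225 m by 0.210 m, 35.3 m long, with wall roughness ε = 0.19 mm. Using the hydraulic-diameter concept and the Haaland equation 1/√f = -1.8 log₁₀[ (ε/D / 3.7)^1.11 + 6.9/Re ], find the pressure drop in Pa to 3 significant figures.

ΔP ≈ 8.04 Pa

Hydraulic diameter D_h = 4A/P = 4·(0.225·0.21)/(2·(0.225+0.21)) = 0.189/0.87 = 0.2172 m.
Re = ρVD_h/μ = 792·0.0622·0.2172/0.00111 = 9641.
ε/D_h = 0.00019/0.2172 = 0.000875; Haaland gives 1/√f = -1.8 log₁₀[9.43e-05+0.000716] = 5.565, so f = 0.03229.
ΔP = f(L/D_h)(ρV²/2) = 0.03229·35.3/0.2172·1.532 = 8.039 Pa.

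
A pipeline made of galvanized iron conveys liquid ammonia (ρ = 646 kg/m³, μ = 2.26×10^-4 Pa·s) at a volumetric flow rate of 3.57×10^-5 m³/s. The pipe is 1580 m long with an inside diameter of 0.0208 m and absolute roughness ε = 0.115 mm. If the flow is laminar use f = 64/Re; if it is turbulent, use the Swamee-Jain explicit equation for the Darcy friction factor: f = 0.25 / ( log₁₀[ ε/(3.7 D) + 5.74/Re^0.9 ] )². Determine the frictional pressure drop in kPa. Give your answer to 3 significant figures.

Cross-sectional area A = πD²/4 = π(0.0208)²/4 = 0.0003398 m²; mean velocity V = Q/A = 3.57e-05/0.0003398 = 0.1051 m/s.
Reynolds number Re = ρVD/μ = 646 · 0.1051 · 0.0208 / 0.000226 = 6247.
Re > 4000 → turbulent. Relative roughness ε/D = 0.000115/0.0208 = 0.00553. Swamee-Jain: f = 0.25/(log₁₀[0.00553/3.7 + 5.74/6247^0.9])² = 0.25/(log₁₀[0.00149 + 0.0022])² = 0.25/(-2.432)² = 0.04226.
Darcy-Weisbach: ΔP = f(L/D)(ρV²/2) = 0.04226·(1580/0.0208)·(646·0.1051²/2) = 0.04226·7.596e+04·3.565 = 1.145e+04 Pa.
ΔP = 1.145e+04 Pa = 11.4 kPa.

ΔP ≈ 11.4 kPa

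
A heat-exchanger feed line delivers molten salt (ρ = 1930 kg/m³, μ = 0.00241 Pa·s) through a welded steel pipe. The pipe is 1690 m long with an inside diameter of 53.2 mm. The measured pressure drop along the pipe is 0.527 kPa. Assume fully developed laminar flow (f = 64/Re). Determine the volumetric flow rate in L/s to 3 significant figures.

Q ≈ 0.0254 L/s

For laminar flow, f = 64/Re with Re = ρVD/μ, so Darcy-Weisbach reduces to ΔP = 32μLV/D². Solving for V: V = ΔP·D²/(32μL) = 527·(0.0532)²/(32·0.00241·1690) = 0.01144 m/s.
Check: Re = ρVD/μ = 1930·0.01144·0.0532/0.00241 = 487.6 < 2300, so the laminar assumption holds.
Q = V·A = 0.01144·(π/4·0.0532²) = 2.544e-05 m³/s = 0.0254 L/s.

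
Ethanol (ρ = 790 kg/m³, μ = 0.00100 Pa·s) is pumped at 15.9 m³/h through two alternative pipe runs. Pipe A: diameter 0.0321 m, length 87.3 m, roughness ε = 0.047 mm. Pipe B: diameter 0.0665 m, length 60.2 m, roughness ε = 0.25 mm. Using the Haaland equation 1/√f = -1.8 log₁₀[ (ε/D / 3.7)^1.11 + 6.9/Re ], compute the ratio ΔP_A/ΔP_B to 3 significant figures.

ΔP_A/ΔP_B ≈ 43.2

Pipe A: V = Q/A = 0.004417/0.0008093 = 5.458 m/s; Re = 1.384e+05; ε/D = 0.00146; Haaland → f = 0.023; ΔP_A = f(L/D)(ρV²/2) = 7.358e+05 Pa.
Pipe B: V = Q/A = 0.004417/0.003473 = 1.272 m/s; Re = 6.681e+04; ε/D = 0.00376; Haaland → f = 0.02945; ΔP_B = f(L/D)(ρV²/2) = 1.703e+04 Pa.
ΔP_A/ΔP_B = 7.358e+05/1.703e+04 = 43.2.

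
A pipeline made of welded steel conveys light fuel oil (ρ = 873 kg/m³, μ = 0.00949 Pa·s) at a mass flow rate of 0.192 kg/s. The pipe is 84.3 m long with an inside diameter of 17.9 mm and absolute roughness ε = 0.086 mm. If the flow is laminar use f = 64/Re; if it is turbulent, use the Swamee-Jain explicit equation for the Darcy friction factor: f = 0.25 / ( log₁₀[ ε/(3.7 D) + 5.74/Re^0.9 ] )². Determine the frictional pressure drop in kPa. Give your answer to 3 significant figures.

ΔP ≈ 69.8 kPa

A = πD²/4 = π(0.0179)²/4 = 0.0002516 m²; mean velocity V = ṁ/(ρA) = 0.192/(873 · 0.0002516) = 0.874 m/s.
Reynolds number Re = ρVD/μ = 873 · 0.874 · 0.0179 / 0.00949 = 1439.
Re < 2300 → laminar flow, so f = 64/Re = 64/1439 = 0.04447 (the turbulent correlation is not needed).
Darcy-Weisbach: ΔP = f(L/D)(ρV²/2) = 0.04447·(84.3/0.0179)·(873·0.874²/2) = 0.04447·4709·333.4 = 6.983e+04 Pa.
ΔP = 6.983e+04 Pa = 69.8 kPa.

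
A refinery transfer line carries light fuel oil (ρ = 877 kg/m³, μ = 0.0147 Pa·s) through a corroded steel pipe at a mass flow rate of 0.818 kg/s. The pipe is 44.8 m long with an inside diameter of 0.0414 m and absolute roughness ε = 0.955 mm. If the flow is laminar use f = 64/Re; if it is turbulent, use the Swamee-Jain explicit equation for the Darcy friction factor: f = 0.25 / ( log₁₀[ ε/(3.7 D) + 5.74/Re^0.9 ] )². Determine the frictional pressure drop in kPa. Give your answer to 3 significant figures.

ΔP ≈ 8.52 kPa

A = πD²/4 = π(0.0414)²/4 = 0.001346 m²; mean velocity V = ṁ/(ρA) = 0.818/(877 · 0.001346) = 0.6929 m/s.
Reynolds number Re = ρVD/μ = 877 · 0.6929 · 0.0414 / 0.0147 = 1711.
Re < 2300 → laminar flow, so f = 64/Re = 64/1711 = 0.0374 (the turbulent correlation is not needed).
Darcy-Weisbach: ΔP = f(L/D)(ρV²/2) = 0.0374·(44.8/0.0414)·(877·0.6929²/2) = 0.0374·1082·210.5 = 8519 Pa.
ΔP = 8519 Pa = 8.52 kPa.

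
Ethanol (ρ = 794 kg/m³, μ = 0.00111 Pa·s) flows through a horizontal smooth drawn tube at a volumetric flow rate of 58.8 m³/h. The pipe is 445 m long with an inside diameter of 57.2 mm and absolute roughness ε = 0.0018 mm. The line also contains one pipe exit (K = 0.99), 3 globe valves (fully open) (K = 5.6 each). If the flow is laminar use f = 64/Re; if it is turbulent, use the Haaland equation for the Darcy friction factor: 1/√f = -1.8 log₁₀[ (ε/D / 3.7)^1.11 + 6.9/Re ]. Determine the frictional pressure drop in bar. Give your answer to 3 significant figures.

Q = 58.8 m³/h = 58.8/3600 = 0.01633 m³/s.
Cross-sectional area A = πD²/4 = π(0.0572)²/4 = 0.00257 m²; mean velocity V = Q/A = 0.01633/0.00257 = 6.356 m/s.
Reynolds number Re = ρVD/μ = 794 · 6.356 · 0.0572 / 0.00111 = 2.601e+05.
Re > 4000 → turbulent. Relative roughness ε/D = 1.8e-06/0.0572 = 3.15e-05. Haaland: 1/√f = -1.8 log₁₀[(3.15e-05/3.7)^1.11 + 6.9/2.601e+05] = -1.8 log₁₀[2.35e-06 + 2.65e-05] = 8.171, so f = 0.01498.
Total minor-loss coefficient ΣK = 1·0.99 + 3·5.6 = 17.8.
ΔP = [f·L/D + ΣK]·(ρV²/2) = [0.01498·445/0.0572 + 17.8]·(794·6.356²/2) = [116.5 + 17.8]·1.604e+04 = 2.154e+06 Pa.
ΔP = 2.154e+06 Pa = 21.5 bar.

ΔP ≈ 21.5 bar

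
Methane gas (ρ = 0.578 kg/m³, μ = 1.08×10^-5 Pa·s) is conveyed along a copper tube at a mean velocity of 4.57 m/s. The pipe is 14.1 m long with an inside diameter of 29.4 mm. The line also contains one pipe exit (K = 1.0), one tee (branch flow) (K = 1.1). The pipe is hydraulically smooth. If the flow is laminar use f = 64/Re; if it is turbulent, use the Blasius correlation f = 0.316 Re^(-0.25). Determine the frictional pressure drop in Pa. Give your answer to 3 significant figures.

Reynolds number Re = ρVD/μ = 0.578 · 4.57 · 0.0294 / 1.08e-05 = 7191.
Re > 4000 → turbulent. Smooth-pipe (Blasius): f = 0.316 Re^(-0.25) = 0.316/(7191)^0.25 = 0.03432.
Total minor-loss coefficient ΣK = 1·1 + 1·1.1 = 2.1.
ΔP = [f·L/D + ΣK]·(ρV²/2) = [0.03432·14.1/0.0294 + 2.1]·(0.578·4.57²/2) = [16.46 + 2.1]·6.036 = 112 Pa.

ΔP ≈ 112 Pa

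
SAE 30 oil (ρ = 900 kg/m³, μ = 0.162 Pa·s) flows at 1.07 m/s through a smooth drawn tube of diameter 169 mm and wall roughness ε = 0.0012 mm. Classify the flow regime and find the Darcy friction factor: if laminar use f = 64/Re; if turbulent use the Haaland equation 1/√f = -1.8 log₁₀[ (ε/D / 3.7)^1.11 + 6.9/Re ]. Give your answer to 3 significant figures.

f ≈ 0.0637

Re = ρVD/μ = 900·1.07·0.169/0.162 = 1005.
Re < 2300 → laminar, so f = 64/Re = 0.06371 (roughness is irrelevant in laminar flow).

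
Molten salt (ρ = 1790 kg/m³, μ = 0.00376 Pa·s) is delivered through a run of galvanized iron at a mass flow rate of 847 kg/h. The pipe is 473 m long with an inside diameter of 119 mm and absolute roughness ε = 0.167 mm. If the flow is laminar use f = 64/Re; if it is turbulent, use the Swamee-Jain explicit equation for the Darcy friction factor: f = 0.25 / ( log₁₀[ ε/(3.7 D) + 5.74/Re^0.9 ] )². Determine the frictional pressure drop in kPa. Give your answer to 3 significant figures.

ṁ = 847 kg/h = 847/3600 = 0.2353 kg/s.
A = πD²/4 = π(0.119)²/4 = 0.01112 m²; mean velocity V = ṁ/(ρA) = 0.2353/(1790 · 0.01112) = 0.01182 m/s.
Reynolds number Re = ρVD/μ = 1790 · 0.01182 · 0.119 / 0.00376 = 669.5.
Re < 2300 → laminar flow, so f = 64/Re = 64/669.5 = 0.09559 (the turbulent correlation is not needed).
Darcy-Weisbach: ΔP = f(L/D)(ρV²/2) = 0.09559·(473/0.119)·(1790·0.01182²/2) = 0.09559·3975·0.125 = 47.5 Pa.
ΔP = 47.5 Pa = 0.0475 kPa.

ΔP ≈ 0.0475 kPa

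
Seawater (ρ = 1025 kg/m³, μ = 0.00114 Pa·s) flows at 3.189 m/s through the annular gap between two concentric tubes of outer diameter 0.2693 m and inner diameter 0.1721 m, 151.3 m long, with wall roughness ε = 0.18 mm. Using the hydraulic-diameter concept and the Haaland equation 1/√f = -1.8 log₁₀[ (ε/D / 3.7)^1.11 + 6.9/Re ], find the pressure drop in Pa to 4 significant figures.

Hydraulic diameter D_h = 4A/P = D_o - D_i = 0.2693 - 0.1721 = 0.0972 m.
Re = ρVD_h/μ = 1025·3.189·0.0972/0.00114 = 2.787e+05.
ε/D_h = 0.00018/0.0972 = 0.00185; Haaland gives 1/√f = -1.8 log₁₀[0.000217+2.48e-05] = 6.51, so f = 0.0236.
ΔP = f(L/D_h)(ρV²/2) = 0.0236·151.3/0.0972·5212 = 1.914e+05 Pa.

ΔP ≈ 191400 Pa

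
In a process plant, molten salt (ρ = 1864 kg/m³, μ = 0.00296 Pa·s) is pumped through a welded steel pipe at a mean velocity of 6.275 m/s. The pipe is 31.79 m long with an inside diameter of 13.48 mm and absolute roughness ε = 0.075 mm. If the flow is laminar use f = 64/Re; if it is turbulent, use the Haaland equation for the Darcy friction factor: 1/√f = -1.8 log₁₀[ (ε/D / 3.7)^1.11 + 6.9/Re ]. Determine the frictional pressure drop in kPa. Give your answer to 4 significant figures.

Reynolds number Re = ρVD/μ = 1864 · 6.275 · 0.01348 / 0.00296 = 5.327e+04.
Re > 4000 → turbulent. Relative roughness ε/D = 7.5e-05/0.01348 = 0.00556. Haaland: 1/√f = -1.8 log₁₀[(0.00556/3.7)^1.11 + 6.9/5.327e+04] = -1.8 log₁₀[0.000736 + 0.00013] = 5.513, so f = 0.0329.
Darcy-Weisbach: ΔP = f(L/D)(ρV²/2) = 0.0329·(31.79/0.01348)·(1864·6.275²/2) = 0.0329·2358·3.67e+04 = 2.847e+06 Pa.
ΔP = 2.847e+06 Pa = 2847 kPa.

ΔP ≈ 2847 kPa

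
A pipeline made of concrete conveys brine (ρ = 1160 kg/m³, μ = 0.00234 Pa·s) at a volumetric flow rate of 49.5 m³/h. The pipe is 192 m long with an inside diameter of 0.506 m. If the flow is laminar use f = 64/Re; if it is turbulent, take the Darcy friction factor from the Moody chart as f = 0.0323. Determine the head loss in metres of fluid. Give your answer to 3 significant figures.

Q = 49.5 m³/h = 49.5/3600 = 0.01375 m³/s.
Cross-sectional area A = πD²/4 = π(0.506)²/4 = 0.2011 m²; mean velocity V = Q/A = 0.01375/0.2011 = 0.06838 m/s.
Reynolds number Re = ρVD/μ = 1160 · 0.06838 · 0.506 / 0.00234 = 1.715e+04.
Re > 4000 → turbulent; use the Moody-chart value f = 0.0323.
Darcy-Weisbach: ΔP = f(L/D)(ρV²/2) = 0.0323·(192/0.506)·(1160·0.06838²/2) = 0.0323·379.4·2.712 = 33.24 Pa.
Head loss h_f = ΔP/(ρg) = 33.24/(1160·9.81) = 0.00292 m.

h_f ≈ 0.00292 m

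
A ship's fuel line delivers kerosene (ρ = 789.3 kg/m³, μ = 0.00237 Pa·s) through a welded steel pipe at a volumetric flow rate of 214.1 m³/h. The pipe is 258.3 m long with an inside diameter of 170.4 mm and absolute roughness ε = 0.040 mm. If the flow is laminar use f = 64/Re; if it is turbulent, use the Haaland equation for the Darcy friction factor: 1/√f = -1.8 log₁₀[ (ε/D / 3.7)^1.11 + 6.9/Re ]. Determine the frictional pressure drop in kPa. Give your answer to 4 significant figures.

ΔP ≈ 72.42 kPa

Q = 214.1 m³/h = 214.1/3600 = 0.05947 m³/s.
Cross-sectional area A = πD²/4 = π(0.1704)²/4 = 0.0228 m²; mean velocity V = Q/A = 0.05947/0.0228 = 2.608 m/s.
Reynolds number Re = ρVD/μ = 789.3 · 2.608 · 0.1704 / 0.00237 = 1.48e+05.
Re > 4000 → turbulent. Relative roughness ε/D = 4e-05/0.1704 = 0.000235. Haaland: 1/√f = -1.8 log₁₀[(0.000235/3.7)^1.11 + 6.9/1.48e+05] = -1.8 log₁₀[2.19e-05 + 4.66e-05] = 7.495, so f = 0.0178.
Darcy-Weisbach: ΔP = f(L/D)(ρV²/2) = 0.0178·(258.3/0.1704)·(789.3·2.608²/2) = 0.0178·1516·2684 = 7.242e+04 Pa.
ΔP = 7.242e+04 Pa = 72.42 kPa.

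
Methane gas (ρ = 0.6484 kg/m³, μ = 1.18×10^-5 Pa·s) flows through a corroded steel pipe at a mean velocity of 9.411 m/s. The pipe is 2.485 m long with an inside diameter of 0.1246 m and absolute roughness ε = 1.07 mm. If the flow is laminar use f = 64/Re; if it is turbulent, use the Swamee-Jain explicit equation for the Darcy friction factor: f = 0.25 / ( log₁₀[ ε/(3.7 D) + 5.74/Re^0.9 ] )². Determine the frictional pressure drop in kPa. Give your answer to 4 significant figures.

ΔP ≈ 0.02140 kPa

Reynolds number Re = ρVD/μ = 0.6484 · 9.411 · 0.1246 / 1.18e-05 = 6.443e+04.
Re > 4000 → turbulent. Relative roughness ε/D = 0.00107/0.1246 = 0.00859. Swamee-Jain: f = 0.25/(log₁₀[0.00859/3.7 + 5.74/6.443e+04^0.9])² = 0.25/(log₁₀[0.00232 + 0.00027])² = 0.25/(-2.587)² = 0.03737.
Darcy-Weisbach: ΔP = f(L/D)(ρV²/2) = 0.03737·(2.485/0.1246)·(0.6484·9.411²/2) = 0.03737·19.94·28.71 = 21.4 Pa.
ΔP = 21.4 Pa = 0.02140 kPa.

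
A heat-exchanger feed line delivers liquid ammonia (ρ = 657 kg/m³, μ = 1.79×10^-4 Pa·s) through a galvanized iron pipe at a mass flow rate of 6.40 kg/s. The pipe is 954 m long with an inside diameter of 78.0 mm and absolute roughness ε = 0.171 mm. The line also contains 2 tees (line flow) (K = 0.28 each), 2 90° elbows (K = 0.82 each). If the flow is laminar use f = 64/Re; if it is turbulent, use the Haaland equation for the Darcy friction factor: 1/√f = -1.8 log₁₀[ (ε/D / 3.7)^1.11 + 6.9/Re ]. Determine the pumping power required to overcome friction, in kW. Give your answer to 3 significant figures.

A = πD²/4 = π(0.078)²/4 = 0.004778 m²; mean velocity V = ṁ/(ρA) = 6.4/(657 · 0.004778) = 2.039 m/s.
Reynolds number Re = ρVD/μ = 657 · 2.039 · 0.078 / 0.000179 = 5.836e+05.
Re > 4000 → turbulent. Relative roughness ε/D = 0.000171/0.078 = 0.00219. Haaland: 1/√f = -1.8 log₁₀[(0.00219/3.7)^1.11 + 6.9/5.836e+05] = -1.8 log₁₀[0.000262 + 1.18e-05] = 6.414, so f = 0.02431.
Total minor-loss coefficient ΣK = 2·0.28 + 2·0.82 = 2.2.
ΔP = [f·L/D + ΣK]·(ρV²/2) = [0.02431·954/0.078 + 2.2]·(657·2.039²/2) = [297.3 + 2.2]·1365 = 4.089e+05 Pa.
Q = ṁ/ρ = 6.4/657 = 0.009741 m³/s.
Pumping power P = QΔP = 0.009741·4.089e+05 = 3984 W = 3.98 kW.

P ≈ 3.98 kW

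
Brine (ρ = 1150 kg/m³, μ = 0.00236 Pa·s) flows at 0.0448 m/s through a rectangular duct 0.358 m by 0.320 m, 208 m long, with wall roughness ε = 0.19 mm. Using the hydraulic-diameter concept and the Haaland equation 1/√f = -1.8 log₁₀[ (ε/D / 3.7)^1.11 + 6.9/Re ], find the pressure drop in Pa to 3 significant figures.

Hydraulic diameter D_h = 4A/P = 4·(0.358·0.32)/(2·(0.358+0.32)) = 0.4582/1.356 = 0.3379 m.
Re = ρVD_h/μ = 1150·0.0448·0.3379/0.00236 = 7377.
ε/D_h = 0.00019/0.3379 = 0.000562; Haaland gives 1/√f = -1.8 log₁₀[5.78e-05+0.000935] = 5.405, so f = 0.03422.
ΔP = f(L/D_h)(ρV²/2) = 0.03422·208/0.3379·1.154 = 24.31 Pa.

ΔP ≈ 24.3 Pa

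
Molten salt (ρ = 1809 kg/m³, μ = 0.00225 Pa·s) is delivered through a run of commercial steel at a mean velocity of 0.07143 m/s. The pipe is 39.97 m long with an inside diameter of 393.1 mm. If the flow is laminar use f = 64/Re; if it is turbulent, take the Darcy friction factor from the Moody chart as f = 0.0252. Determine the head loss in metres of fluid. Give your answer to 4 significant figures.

Reynolds number Re = ρVD/μ = 1809 · 0.07143 · 0.3931 / 0.00225 = 2.258e+04.
Re > 4000 → turbulent; use the Moody-chart value f = 0.0252.
Darcy-Weisbach: ΔP = f(L/D)(ρV²/2) = 0.0252·(39.97/0.3931)·(1809·0.07143²/2) = 0.0252·101.7·4.615 = 11.83 Pa.
Head loss h_f = ΔP/(ρg) = 11.83/(1809·9.81) = 6.663×10^-4 m.

h_f ≈ 6.663×10^-4 m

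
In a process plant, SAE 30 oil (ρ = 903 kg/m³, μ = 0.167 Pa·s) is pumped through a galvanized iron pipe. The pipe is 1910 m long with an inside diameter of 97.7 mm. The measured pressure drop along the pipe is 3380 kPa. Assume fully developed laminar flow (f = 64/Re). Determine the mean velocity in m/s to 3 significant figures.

For laminar flow, f = 64/Re with Re = ρVD/μ, so Darcy-Weisbach reduces to ΔP = 32μLV/D². Solving for V: V = ΔP·D²/(32μL) = 3.38e+06·(0.0977)²/(32·0.167·1910) = 3.161 m/s.
Check: Re = ρVD/μ = 903·3.161·0.0977/0.167 = 1670 < 2300, so the laminar assumption holds.

V ≈ 3.16 m/s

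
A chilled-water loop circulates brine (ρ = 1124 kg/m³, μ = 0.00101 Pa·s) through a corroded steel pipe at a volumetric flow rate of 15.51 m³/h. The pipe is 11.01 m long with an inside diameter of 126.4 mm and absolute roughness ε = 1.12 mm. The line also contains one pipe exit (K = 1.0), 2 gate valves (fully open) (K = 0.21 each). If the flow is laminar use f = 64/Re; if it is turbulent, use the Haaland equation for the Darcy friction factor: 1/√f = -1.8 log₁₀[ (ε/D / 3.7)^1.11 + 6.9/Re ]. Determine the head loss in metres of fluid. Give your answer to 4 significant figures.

h_f ≈ 0.02826 m

Q = 15.51 m³/h = 15.51/3600 = 0.004308 m³/s.
Cross-sectional area A = πD²/4 = π(0.1264)²/4 = 0.01255 m²; mean velocity V = Q/A = 0.004308/0.01255 = 0.3433 m/s.
Reynolds number Re = ρVD/μ = 1124 · 0.3433 · 0.1264 / 0.00101 = 4.83e+04.
Re > 4000 → turbulent. Relative roughness ε/D = 0.00112/0.1264 = 0.00886. Haaland: 1/√f = -1.8 log₁₀[(0.00886/3.7)^1.11 + 6.9/4.83e+04] = -1.8 log₁₀[0.00123 + 0.000143] = 5.151, so f = 0.0377.
Total minor-loss coefficient ΣK = 1·1 + 2·0.21 = 1.42.
ΔP = [f·L/D + ΣK]·(ρV²/2) = [0.0377·11.01/0.1264 + 1.42]·(1124·0.3433²/2) = [3.284 + 1.42]·66.25 = 311.6 Pa.
Head loss h_f = ΔP/(ρg) = 311.6/(1124·9.81) = 0.02826 m.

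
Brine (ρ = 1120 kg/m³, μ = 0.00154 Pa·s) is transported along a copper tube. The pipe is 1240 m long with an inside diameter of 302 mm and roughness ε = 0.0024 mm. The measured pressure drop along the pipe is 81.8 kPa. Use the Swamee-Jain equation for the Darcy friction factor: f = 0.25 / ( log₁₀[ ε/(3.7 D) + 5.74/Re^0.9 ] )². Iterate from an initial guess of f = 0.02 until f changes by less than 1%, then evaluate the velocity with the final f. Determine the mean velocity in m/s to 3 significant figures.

V ≈ 1.59 m/s

Rearranging Darcy-Weisbach: V = √(2·ΔP·D/(f·L·ρ)). With ε/D = 2.4e-06/0.302 = 7.95e-06, iterate starting from f = 0.02:
  f = 0.02 → V = √(2·8.18e+04·0.302/(0.02·1240·1120)) = 1.334 m/s; Re = ρVD/μ = 2.929e+05; f → 0.01453
  f = 0.01453 → V = 1.565 m/s; Re = 3.437e+05; f → 0.01412
  f = 0.01412 → V = 1.587 m/s; Re = 3.487e+05; f → 0.01408
Converged (Δf/f < 1%). With the final f = 0.01408: V = √(2·8.18e+04·0.302/(0.01408·1240·1120)) = 1.59 m/s.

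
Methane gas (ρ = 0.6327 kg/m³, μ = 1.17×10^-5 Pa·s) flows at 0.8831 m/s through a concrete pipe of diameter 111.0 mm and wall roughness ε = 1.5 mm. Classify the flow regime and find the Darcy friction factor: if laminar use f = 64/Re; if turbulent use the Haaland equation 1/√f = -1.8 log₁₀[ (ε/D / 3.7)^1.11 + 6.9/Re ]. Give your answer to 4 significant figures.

Re = ρVD/μ = 0.6327·0.8831·0.111/1.17e-05 = 5301.
Re > 4000 → turbulent. ε/D = 0.0015/0.111 = 0.0135; Haaland: 1/√f = -1.8 log₁₀[0.00197 + 0.0013] = 4.473, so f = 0.04997.

f ≈ 0.04997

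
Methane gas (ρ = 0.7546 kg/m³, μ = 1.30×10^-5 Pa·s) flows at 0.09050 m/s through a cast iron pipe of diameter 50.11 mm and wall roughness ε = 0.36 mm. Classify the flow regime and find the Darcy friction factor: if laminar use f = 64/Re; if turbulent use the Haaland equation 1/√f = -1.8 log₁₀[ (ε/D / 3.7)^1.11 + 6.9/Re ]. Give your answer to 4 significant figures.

Re = ρVD/μ = 0.7546·0.0905·0.05011/1.3e-05 = 263.2.
Re < 2300 → laminar, so f = 64/Re = 0.2431 (roughness is irrelevant in laminar flow).

f ≈ 0.2431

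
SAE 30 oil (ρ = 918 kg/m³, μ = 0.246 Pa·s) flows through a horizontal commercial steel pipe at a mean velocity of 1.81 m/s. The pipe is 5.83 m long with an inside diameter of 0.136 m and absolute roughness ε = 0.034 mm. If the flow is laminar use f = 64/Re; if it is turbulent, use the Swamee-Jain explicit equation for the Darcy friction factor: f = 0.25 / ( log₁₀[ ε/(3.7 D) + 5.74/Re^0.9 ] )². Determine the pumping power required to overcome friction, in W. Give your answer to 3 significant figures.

Reynolds number Re = ρVD/μ = 918 · 1.81 · 0.136 / 0.246 = 918.6.
Re < 2300 → laminar flow, so f = 64/Re = 64/918.6 = 0.06967 (the turbulent correlation is not needed).
Darcy-Weisbach: ΔP = f(L/D)(ρV²/2) = 0.06967·(5.83/0.136)·(918·1.81²/2) = 0.06967·42.87·1504 = 4491 Pa.
Q = V·A = 1.81·0.01453 = 0.02629 m³/s.
Pumping power P = QΔP = 0.02629·4491 = 118.1 W = 118 W.

P ≈ 118 W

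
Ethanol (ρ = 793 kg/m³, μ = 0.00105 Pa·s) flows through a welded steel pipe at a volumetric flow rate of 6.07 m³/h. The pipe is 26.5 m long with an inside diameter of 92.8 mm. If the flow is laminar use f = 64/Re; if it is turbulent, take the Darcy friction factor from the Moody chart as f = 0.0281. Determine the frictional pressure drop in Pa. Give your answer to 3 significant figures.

ΔP ≈ 198 Pa

Q = 6.07 m³/h = 6.07/3600 = 0.001686 m³/s.
Cross-sectional area A = πD²/4 = π(0.0928)²/4 = 0.006764 m²; mean velocity V = Q/A = 0.001686/0.006764 = 0.2493 m/s.
Reynolds number Re = ρVD/μ = 793 · 0.2493 · 0.0928 / 0.00105 = 1.747e+04.
Re > 4000 → turbulent; use the Moody-chart value f = 0.0281.
Darcy-Weisbach: ΔP = f(L/D)(ρV²/2) = 0.0281·(26.5/0.0928)·(793·0.2493²/2) = 0.0281·285.6·24.64 = 197.7 Pa.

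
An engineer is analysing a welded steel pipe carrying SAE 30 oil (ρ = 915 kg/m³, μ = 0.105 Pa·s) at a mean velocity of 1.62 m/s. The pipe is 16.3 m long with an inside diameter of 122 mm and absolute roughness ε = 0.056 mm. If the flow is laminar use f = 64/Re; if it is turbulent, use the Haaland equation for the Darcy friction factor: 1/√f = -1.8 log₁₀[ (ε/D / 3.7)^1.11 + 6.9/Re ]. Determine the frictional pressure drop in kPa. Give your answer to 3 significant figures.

ΔP ≈ 5.96 kPa

Reynolds number Re = ρVD/μ = 915 · 1.62 · 0.122 / 0.105 = 1722.
Re < 2300 → laminar flow, so f = 64/Re = 64/1722 = 0.03716 (the turbulent correlation is not needed).
Darcy-Weisbach: ΔP = f(L/D)(ρV²/2) = 0.03716·(16.3/0.122)·(915·1.62²/2) = 0.03716·133.6·1201 = 5961 Pa.
ΔP = 5961 Pa = 5.96 kPa.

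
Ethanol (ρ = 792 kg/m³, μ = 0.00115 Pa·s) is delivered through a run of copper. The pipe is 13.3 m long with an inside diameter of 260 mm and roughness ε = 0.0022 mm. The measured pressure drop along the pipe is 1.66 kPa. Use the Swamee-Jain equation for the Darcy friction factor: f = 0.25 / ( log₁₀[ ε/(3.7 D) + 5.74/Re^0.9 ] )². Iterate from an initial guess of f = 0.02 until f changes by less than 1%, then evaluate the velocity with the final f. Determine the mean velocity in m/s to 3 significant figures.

Rearranging Darcy-Weisbach: V = √(2·ΔP·D/(f·L·ρ)). With ε/D = 2.2e-06/0.26 = 8.46e-06, iterate starting from f = 0.02:
  f = 0.02 → V = √(2·1660·0.26/(0.02·13.3·792)) = 2.024 m/s; Re = ρVD/μ = 3.625e+05; f → 0.01399
  f = 0.01399 → V = 2.42 m/s; Re = 4.334e+05; f → 0.01356
  f = 0.01356 → V = 2.459 m/s; Re = 4.402e+05; f → 0.01352
Converged (Δf/f < 1%). With the final f = 0.01352: V = √(2·1660·0.26/(0.01352·13.3·792)) = 2.462 m/s.

V ≈ 2.46 m/s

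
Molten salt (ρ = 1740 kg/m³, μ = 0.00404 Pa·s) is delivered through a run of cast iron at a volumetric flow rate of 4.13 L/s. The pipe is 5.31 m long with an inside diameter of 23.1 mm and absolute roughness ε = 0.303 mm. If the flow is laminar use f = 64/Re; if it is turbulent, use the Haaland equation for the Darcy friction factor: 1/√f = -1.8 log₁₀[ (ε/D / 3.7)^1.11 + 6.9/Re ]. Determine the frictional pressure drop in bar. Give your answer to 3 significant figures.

Q = 4.13 L/s = 4.13/1000 = 0.00413 m³/s.
Cross-sectional area A = πD²/4 = π(0.0231)²/4 = 0.0004191 m²; mean velocity V = Q/A = 0.00413/0.0004191 = 9.855 m/s.
Reynolds number Re = ρVD/μ = 1740 · 9.855 · 0.0231 / 0.00404 = 9.804e+04.
Re > 4000 → turbulent. Relative roughness ε/D = 0.000303/0.0231 = 0.0131. Haaland: 1/√f = -1.8 log₁₀[(0.0131/3.7)^1.11 + 6.9/9.804e+04] = -1.8 log₁₀[0.00191 + 7.04e-05] = 4.867, so f = 0.04221.
Darcy-Weisbach: ΔP = f(L/D)(ρV²/2) = 0.04221·(5.31/0.0231)·(1740·9.855²/2) = 0.04221·229.9·8.449e+04 = 8.197e+05 Pa.
ΔP = 8.197e+05 Pa = 8.20 bar.

ΔP ≈ 8.20 bar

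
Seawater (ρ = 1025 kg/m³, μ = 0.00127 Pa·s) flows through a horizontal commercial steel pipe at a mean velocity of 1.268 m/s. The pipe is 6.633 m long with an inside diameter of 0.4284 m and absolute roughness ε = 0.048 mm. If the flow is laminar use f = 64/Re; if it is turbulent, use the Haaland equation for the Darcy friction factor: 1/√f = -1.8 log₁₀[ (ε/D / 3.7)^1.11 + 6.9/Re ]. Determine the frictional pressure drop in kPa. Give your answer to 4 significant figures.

Reynolds number Re = ρVD/μ = 1025 · 1.268 · 0.4284 / 0.00127 = 4.384e+05.
Re > 4000 → turbulent. Relative roughness ε/D = 4.8e-05/0.4284 = 0.000112. Haaland: 1/√f = -1.8 log₁₀[(0.000112/3.7)^1.11 + 6.9/4.384e+05] = -1.8 log₁₀[9.64e-06 + 1.57e-05] = 8.272, so f = 0.01461.
Darcy-Weisbach: ΔP = f(L/D)(ρV²/2) = 0.01461·(6.633/0.4284)·(1025·1.268²/2) = 0.01461·15.48·824 = 186.5 Pa.
ΔP = 186.5 Pa = 0.1865 kPa.

ΔP ≈ 0.1865 kPa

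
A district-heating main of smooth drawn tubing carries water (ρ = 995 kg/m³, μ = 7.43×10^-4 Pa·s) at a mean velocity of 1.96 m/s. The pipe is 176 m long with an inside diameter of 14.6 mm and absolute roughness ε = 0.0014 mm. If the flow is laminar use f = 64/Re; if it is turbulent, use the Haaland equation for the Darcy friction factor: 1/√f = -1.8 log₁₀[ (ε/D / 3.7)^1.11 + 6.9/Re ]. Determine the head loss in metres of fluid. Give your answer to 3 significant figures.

h_f ≈ 52.5 m

Reynolds number Re = ρVD/μ = 995 · 1.96 · 0.0146 / 0.000743 = 3.832e+04.
Re > 4000 → turbulent. Relative roughness ε/D = 1.4e-06/0.0146 = 9.59e-05. Haaland: 1/√f = -1.8 log₁₀[(9.59e-05/3.7)^1.11 + 6.9/3.832e+04] = -1.8 log₁₀[8.11e-06 + 0.00018] = 6.706, so f = 0.02224.
Darcy-Weisbach: ΔP = f(L/D)(ρV²/2) = 0.02224·(176/0.0146)·(995·1.96²/2) = 0.02224·1.205e+04·1911 = 5.123e+05 Pa.
Head loss h_f = ΔP/(ρg) = 5.123e+05/(995·9.81) = 52.5 m.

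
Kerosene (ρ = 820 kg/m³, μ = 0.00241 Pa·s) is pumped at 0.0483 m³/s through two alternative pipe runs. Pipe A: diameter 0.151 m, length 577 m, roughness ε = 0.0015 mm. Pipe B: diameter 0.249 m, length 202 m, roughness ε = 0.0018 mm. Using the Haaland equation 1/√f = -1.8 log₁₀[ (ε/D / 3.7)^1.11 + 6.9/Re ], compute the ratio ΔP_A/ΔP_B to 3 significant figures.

ΔP_A/ΔP_B ≈ 31.4

Pipe A: V = Q/A = 0.0483/0.01791 = 2.697 m/s; Re = 1.386e+05; ε/D = 9.93e-06; Haaland → f = 0.01671; ΔP_A = f(L/D)(ρV²/2) = 1.905e+05 Pa.
Pipe B: V = Q/A = 0.0483/0.0487 = 0.9919 m/s; Re = 8.403e+04; ε/D = 7.23e-06; Haaland → f = 0.01851; ΔP_B = f(L/D)(ρV²/2) = 6058 Pa.
ΔP_A/ΔP_B = 1.905e+05/6058 = 31.4.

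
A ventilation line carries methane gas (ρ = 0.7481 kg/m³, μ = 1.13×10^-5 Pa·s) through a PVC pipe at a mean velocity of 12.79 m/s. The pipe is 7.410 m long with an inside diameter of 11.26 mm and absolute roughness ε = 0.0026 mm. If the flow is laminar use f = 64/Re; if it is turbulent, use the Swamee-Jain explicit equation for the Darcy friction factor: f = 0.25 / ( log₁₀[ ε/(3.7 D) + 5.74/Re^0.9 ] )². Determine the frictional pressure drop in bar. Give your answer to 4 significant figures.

ΔP ≈ 0.01280 bar

Reynolds number Re = ρVD/μ = 0.7481 · 12.79 · 0.01126 / 1.13e-05 = 9534.
Re > 4000 → turbulent. Relative roughness ε/D = 2.6e-06/0.01126 = 0.000231. Swamee-Jain: f = 0.25/(log₁₀[0.000231/3.7 + 5.74/9534^0.9])² = 0.25/(log₁₀[6.24e-05 + 0.00151])² = 0.25/(-2.805)² = 0.03178.
Darcy-Weisbach: ΔP = f(L/D)(ρV²/2) = 0.03178·(7.41/0.01126)·(0.7481·12.79²/2) = 0.03178·658.1·61.19 = 1280 Pa.
ΔP = 1280 Pa = 0.01280 bar.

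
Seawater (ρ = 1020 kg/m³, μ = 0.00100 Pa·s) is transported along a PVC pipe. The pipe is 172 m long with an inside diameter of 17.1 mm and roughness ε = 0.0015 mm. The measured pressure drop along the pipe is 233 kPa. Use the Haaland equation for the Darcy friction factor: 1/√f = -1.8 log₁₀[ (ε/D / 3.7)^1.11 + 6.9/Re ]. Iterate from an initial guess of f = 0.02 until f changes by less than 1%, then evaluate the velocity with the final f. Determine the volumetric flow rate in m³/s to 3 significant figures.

Q ≈ 3.10×10^-4 m³/s

Rearranging Darcy-Weisbach: V = √(2·ΔP·D/(f·L·ρ)). With ε/D = 1.5e-06/0.0171 = 8.77e-05, iterate starting from f = 0.02:
  f = 0.02 → V = √(2·2.33e+05·0.0171/(0.02·172·1020)) = 1.507 m/s; Re = ρVD/μ = 2.629e+04; f → 0.02423
  f = 0.02423 → V = 1.369 m/s; Re = 2.388e+04; f → 0.02479
  f = 0.02479 → V = 1.354 m/s; Re = 2.361e+04; f → 0.02486
Converged (Δf/f < 1%). With the final f = 0.02486: V = √(2·2.33e+05·0.0171/(0.02486·172·1020)) = 1.352 m/s.
Q = V·A = 1.352·(π/4·0.0171²) = 0.0003104 m³/s = 3.10×10^-4 m³/s.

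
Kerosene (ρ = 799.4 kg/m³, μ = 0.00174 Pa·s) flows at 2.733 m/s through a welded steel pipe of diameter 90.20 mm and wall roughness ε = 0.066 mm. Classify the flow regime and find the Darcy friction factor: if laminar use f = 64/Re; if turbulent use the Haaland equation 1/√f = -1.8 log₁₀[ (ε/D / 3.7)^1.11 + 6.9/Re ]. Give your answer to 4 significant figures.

f ≈ 0.02072

Re = ρVD/μ = 799.4·2.733·0.0902/0.00174 = 1.133e+05.
Re > 4000 → turbulent. ε/D = 6.6e-05/0.0902 = 0.000732; Haaland: 1/√f = -1.8 log₁₀[7.74e-05 + 6.09e-05] = 6.946, so f = 0.02072.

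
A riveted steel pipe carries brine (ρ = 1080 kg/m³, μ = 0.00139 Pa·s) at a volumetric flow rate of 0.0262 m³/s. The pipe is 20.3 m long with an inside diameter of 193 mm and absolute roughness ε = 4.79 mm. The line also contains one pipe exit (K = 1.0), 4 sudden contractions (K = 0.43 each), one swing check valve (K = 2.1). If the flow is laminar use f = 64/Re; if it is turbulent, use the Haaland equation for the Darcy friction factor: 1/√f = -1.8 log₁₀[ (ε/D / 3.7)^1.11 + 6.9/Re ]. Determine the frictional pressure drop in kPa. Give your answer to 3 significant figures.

Cross-sectional area A = πD²/4 = π(0.193)²/4 = 0.02926 m²; mean velocity V = Q/A = 0.0262/0.02926 = 0.8956 m/s.
Reynolds number Re = ρVD/μ = 1080 · 0.8956 · 0.193 / 0.00139 = 1.343e+05.
Re > 4000 → turbulent. Relative roughness ε/D = 0.00479/0.193 = 0.0248. Haaland: 1/√f = -1.8 log₁₀[(0.0248/3.7)^1.11 + 6.9/1.343e+05] = -1.8 log₁₀[0.00387 + 5.14e-05] = 4.332, so f = 0.05328.
Total minor-loss coefficient ΣK = 1·1 + 4·0.43 + 1·2.1 = 4.82.
ΔP = [f·L/D + ΣK]·(ρV²/2) = [0.05328·20.3/0.193 + 4.82]·(1080·0.8956²/2) = [5.604 + 4.82]·433.1 = 4515 Pa.
ΔP = 4515 Pa = 4.51 kPa.

ΔP ≈ 4.51 kPa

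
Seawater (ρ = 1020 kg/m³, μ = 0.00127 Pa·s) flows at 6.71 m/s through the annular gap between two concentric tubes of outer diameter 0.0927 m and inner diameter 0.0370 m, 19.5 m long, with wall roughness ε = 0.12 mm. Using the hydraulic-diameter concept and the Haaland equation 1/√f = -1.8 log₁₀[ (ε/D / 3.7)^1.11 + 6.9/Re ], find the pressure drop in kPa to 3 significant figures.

ΔP ≈ 196 kPa

Hydraulic diameter D_h = 4A/P = D_o - D_i = 0.0927 - 0.037 = 0.0557 m.
Re = ρVD_h/μ = 1020·6.71·0.0557/0.00127 = 3.002e+05.
ε/D_h = 0.00012/0.0557 = 0.00215; Haaland gives 1/√f = -1.8 log₁₀[0.000257+2.3e-05] = 6.396, so f = 0.02444.
ΔP = f(L/D_h)(ρV²/2) = 0.02444·19.5/0.0557·2.296e+04 = 1.965e+05 Pa.
ΔP = 196 kPa.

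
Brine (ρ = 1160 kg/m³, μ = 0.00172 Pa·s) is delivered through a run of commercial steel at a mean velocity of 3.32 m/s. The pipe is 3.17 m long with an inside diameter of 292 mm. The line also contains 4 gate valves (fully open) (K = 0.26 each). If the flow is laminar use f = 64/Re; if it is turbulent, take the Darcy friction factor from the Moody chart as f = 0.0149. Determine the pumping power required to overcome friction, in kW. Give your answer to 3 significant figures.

P ≈ 1.71 kW

Reynolds number Re = ρVD/μ = 1160 · 3.32 · 0.292 / 0.00172 = 6.538e+05.
Re > 4000 → turbulent; use the Moody-chart value f = 0.0149.
Total minor-loss coefficient ΣK = 4·0.26 = 1.04.
ΔP = [f·L/D + ΣK]·(ρV²/2) = [0.0149·3.17/0.292 + 1.04]·(1160·3.32²/2) = [0.1618 + 1.04]·6393 = 7683 Pa.
Q = V·A = 3.32·0.06697 = 0.2223 m³/s.
Pumping power P = QΔP = 0.2223·7683 = 1708 W = 1.71 kW.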